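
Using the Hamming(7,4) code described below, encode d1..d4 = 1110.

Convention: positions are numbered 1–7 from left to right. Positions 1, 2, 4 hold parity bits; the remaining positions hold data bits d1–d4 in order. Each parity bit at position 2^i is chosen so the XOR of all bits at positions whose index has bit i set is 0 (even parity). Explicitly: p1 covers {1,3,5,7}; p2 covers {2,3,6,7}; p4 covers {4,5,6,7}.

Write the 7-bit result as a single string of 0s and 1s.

Place data at non-parity positions: p1 p2 1 p4 1 1 0
p1 (pos 1,3,5,7): XOR of data positions = 1⊕1⊕0 = 0
p2 (pos 2,3,6,7): XOR of data positions = 1⊕1⊕0 = 0
p4 (pos 4,5,6,7): XOR of data positions = 1⊕1⊕0 = 0
Codeword: 0010110

0010110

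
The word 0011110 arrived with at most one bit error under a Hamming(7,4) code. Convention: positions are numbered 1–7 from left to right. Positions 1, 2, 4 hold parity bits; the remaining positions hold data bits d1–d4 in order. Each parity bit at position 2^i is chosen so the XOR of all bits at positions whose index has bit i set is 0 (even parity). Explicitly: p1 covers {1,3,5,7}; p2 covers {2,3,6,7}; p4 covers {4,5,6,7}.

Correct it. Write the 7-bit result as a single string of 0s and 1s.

0010110

s1 (pos 1,3,5,7): 0⊕1⊕1⊕0 = 0
s2 (pos 2,3,6,7): 0⊕1⊕1⊕0 = 0
s4 (pos 4,5,6,7): 1⊕1⊕1⊕0 = 1
Syndrome s4…s1 = 100 → error at position 4.
Flip position 4: 0011110 → 0010110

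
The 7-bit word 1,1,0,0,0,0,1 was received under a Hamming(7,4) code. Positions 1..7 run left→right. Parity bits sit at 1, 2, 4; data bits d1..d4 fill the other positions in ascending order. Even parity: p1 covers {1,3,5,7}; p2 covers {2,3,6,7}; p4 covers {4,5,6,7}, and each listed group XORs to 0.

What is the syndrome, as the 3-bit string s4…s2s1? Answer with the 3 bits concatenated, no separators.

100

s1 (pos 1,3,5,7): 1⊕0⊕0⊕1 = 0
s2 (pos 2,3,6,7): 1⊕0⊕0⊕1 = 0
s4 (pos 4,5,6,7): 0⊕0⊕0⊕1 = 1
Syndrome s4…s1 = 100 → error at position 4.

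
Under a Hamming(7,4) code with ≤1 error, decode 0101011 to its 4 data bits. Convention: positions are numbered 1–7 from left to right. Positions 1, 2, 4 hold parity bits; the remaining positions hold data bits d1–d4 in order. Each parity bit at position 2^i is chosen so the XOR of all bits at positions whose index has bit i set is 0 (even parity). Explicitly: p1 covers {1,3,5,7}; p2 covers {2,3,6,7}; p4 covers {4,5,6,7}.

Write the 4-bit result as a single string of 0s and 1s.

s1 (pos 1,3,5,7): 0⊕0⊕0⊕1 = 1
s2 (pos 2,3,6,7): 1⊕0⊕1⊕1 = 1
s4 (pos 4,5,6,7): 1⊕0⊕1⊕1 = 1
Syndrome s4…s1 = 111 → error at position 7.
Flip position 7: 0101011 → 0101010
Read data bits from positions 3,5,6,7: 0010

0010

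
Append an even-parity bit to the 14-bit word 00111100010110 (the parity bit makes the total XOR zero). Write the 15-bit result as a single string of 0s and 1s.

XOR of the 14 data bits: 0⊕0⊕1⊕1⊕1⊕1⊕0⊕0⊕0⊕1⊕0⊕1⊕1⊕0 = 1
Parity bit = 1 (so all 15 bits XOR to 0).

001111000101101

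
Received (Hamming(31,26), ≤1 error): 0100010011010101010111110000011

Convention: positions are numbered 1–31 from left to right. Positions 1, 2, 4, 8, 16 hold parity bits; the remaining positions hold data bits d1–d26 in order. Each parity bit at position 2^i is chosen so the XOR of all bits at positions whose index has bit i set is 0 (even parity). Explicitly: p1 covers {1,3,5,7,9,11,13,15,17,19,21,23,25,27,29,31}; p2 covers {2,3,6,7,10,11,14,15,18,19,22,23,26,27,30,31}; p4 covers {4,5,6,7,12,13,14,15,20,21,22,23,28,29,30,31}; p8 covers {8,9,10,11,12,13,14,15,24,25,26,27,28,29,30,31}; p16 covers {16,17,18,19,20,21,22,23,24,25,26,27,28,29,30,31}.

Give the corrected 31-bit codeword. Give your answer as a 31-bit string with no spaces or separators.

s1 (pos 1,3,5,7,9,11,13,15,17,19,21,23,25,27,29,31): 0⊕0⊕0⊕0⊕1⊕0⊕0⊕0⊕0⊕0⊕1⊕1⊕0⊕0⊕0⊕1 = 0
s2 (pos 2,3,6,7,10,11,14,15,18,19,22,23,26,27,30,31): 1⊕0⊕1⊕0⊕1⊕0⊕1⊕0⊕1⊕0⊕1⊕1⊕0⊕0⊕1⊕1 = 1
s4 (pos 4,5,6,7,12,13,14,15,20,21,22,23,28,29,30,31): 0⊕0⊕1⊕0⊕1⊕0⊕1⊕0⊕1⊕1⊕1⊕1⊕0⊕0⊕1⊕1 = 1
s8 (pos 8,9,10,11,12,13,14,15,24,25,26,27,28,29,30,31): 0⊕1⊕1⊕0⊕1⊕0⊕1⊕0⊕1⊕0⊕0⊕0⊕0⊕0⊕1⊕1 = 1
s16 (pos 16,17,18,19,20,21,22,23,24,25,26,27,28,29,30,31): 1⊕0⊕1⊕0⊕1⊕1⊕1⊕1⊕1⊕0⊕0⊕0⊕0⊕0⊕1⊕1 = 1
Syndrome s16…s1 = 11110 → error at position 30.
Flip position 30: 0100010011010101010111110000011 → 0100010011010101010111110000001

0100010011010101010111110000001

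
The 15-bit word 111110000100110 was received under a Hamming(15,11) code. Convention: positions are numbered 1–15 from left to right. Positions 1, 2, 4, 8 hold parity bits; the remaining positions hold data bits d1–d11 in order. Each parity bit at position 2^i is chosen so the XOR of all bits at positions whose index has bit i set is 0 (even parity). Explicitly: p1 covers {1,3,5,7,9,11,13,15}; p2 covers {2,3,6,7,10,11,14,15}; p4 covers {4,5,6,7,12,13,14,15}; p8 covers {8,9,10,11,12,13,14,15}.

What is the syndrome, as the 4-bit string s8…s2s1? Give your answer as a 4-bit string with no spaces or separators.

s1 (pos 1,3,5,7,9,11,13,15): 1⊕1⊕1⊕0⊕0⊕0⊕1⊕0 = 0
s2 (pos 2,3,6,7,10,11,14,15): 1⊕1⊕0⊕0⊕1⊕0⊕1⊕0 = 0
s4 (pos 4,5,6,7,12,13,14,15): 1⊕1⊕0⊕0⊕0⊕1⊕1⊕0 = 0
s8 (pos 8,9,10,11,12,13,14,15): 0⊕0⊕1⊕0⊕0⊕1⊕1⊕0 = 1
Syndrome s8…s1 = 1000 → error at position 8.

1000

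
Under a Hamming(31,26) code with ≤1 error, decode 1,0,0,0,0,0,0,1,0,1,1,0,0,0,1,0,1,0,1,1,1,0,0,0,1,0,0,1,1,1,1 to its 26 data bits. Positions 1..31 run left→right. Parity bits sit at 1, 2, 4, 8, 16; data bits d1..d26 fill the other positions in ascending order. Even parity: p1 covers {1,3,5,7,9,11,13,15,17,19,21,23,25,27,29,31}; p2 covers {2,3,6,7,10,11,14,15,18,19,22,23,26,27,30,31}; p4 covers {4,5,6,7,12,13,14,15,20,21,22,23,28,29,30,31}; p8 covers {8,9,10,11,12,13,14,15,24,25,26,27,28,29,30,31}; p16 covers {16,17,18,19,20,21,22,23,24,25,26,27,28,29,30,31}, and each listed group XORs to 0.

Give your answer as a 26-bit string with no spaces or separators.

00000110001101110001001011

s1 (pos 1,3,5,7,9,11,13,15,17,19,21,23,25,27,29,31): 1⊕0⊕0⊕0⊕0⊕1⊕0⊕1⊕1⊕1⊕1⊕0⊕1⊕0⊕1⊕1 = 1
s2 (pos 2,3,6,7,10,11,14,15,18,19,22,23,26,27,30,31): 0⊕0⊕0⊕0⊕1⊕1⊕0⊕1⊕0⊕1⊕0⊕0⊕0⊕0⊕1⊕1 = 0
s4 (pos 4,5,6,7,12,13,14,15,20,21,22,23,28,29,30,31): 0⊕0⊕0⊕0⊕0⊕0⊕0⊕1⊕1⊕1⊕0⊕0⊕1⊕1⊕1⊕1 = 1
s8 (pos 8,9,10,11,12,13,14,15,24,25,26,27,28,29,30,31): 1⊕0⊕1⊕1⊕0⊕0⊕0⊕1⊕0⊕1⊕0⊕0⊕1⊕1⊕1⊕1 = 1
s16 (pos 16,17,18,19,20,21,22,23,24,25,26,27,28,29,30,31): 0⊕1⊕0⊕1⊕1⊕1⊕0⊕0⊕0⊕1⊕0⊕0⊕1⊕1⊕1⊕1 = 1
Syndrome s16…s1 = 11101 → error at position 29.
Flip position 29: 1000000101100010101110001001111 → 1000000101100010101110001001011
Read data bits from positions 3,5,6,7,9,10,11,12,13,14,15,17,18,19,20,21,22,23,24,25,26,27,28,29,30,31: 00000110001101110001001011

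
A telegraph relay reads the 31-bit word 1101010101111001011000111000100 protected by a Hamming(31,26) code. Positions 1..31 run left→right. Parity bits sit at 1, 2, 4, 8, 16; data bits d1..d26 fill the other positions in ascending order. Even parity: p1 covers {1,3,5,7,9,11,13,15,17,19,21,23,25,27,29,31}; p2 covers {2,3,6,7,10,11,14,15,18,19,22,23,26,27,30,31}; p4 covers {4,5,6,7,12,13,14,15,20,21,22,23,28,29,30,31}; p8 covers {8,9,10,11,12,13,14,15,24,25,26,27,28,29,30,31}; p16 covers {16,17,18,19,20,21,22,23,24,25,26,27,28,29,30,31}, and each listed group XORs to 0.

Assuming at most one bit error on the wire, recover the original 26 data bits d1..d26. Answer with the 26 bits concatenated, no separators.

s1 (pos 1,3,5,7,9,11,13,15,17,19,21,23,25,27,29,31): 1⊕0⊕0⊕0⊕0⊕1⊕1⊕0⊕0⊕1⊕0⊕1⊕1⊕0⊕1⊕0 = 1
s2 (pos 2,3,6,7,10,11,14,15,18,19,22,23,26,27,30,31): 1⊕0⊕1⊕0⊕1⊕1⊕0⊕0⊕1⊕1⊕0⊕1⊕0⊕0⊕0⊕0 = 1
s4 (pos 4,5,6,7,12,13,14,15,20,21,22,23,28,29,30,31): 1⊕0⊕1⊕0⊕1⊕1⊕0⊕0⊕0⊕0⊕0⊕1⊕0⊕1⊕0⊕0 = 0
s8 (pos 8,9,10,11,12,13,14,15,24,25,26,27,28,29,30,31): 1⊕0⊕1⊕1⊕1⊕1⊕0⊕0⊕1⊕1⊕0⊕0⊕0⊕1⊕0⊕0 = 0
s16 (pos 16,17,18,19,20,21,22,23,24,25,26,27,28,29,30,31): 1⊕0⊕1⊕1⊕0⊕0⊕0⊕1⊕1⊕1⊕0⊕0⊕0⊕1⊕0⊕0 = 1
Syndrome s16…s1 = 10011 → error at position 19.
Flip position 19: 1101010101111001011000111000100 → 1101010101111001010000111000100
Read data bits from positions 3,5,6,7,9,10,11,12,13,14,15,17,18,19,20,21,22,23,24,25,26,27,28,29,30,31: 00100111100010000111000100

00100111100010000111000100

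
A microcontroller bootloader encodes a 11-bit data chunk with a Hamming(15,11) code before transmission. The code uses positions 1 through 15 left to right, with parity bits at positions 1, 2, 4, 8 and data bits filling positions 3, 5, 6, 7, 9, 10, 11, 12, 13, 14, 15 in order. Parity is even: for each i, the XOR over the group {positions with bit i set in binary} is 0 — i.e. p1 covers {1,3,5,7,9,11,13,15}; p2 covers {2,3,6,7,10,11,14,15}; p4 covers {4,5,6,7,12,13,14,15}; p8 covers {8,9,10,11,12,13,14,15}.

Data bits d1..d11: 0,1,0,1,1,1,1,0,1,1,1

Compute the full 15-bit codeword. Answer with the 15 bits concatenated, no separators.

Place data at non-parity positions: p1 p2 0 p4 1 0 1 p8 1 1 1 0 1 1 1
p1 (pos 1,3,5,7,9,11,13,15): XOR of data positions = 0⊕1⊕1⊕1⊕1⊕1⊕1 = 0
p2 (pos 2,3,6,7,10,11,14,15): XOR of data positions = 0⊕0⊕1⊕1⊕1⊕1⊕1 = 1
p4 (pos 4,5,6,7,12,13,14,15): XOR of data positions = 1⊕0⊕1⊕0⊕1⊕1⊕1 = 1
p8 (pos 8,9,10,11,12,13,14,15): XOR of data positions = 1⊕1⊕1⊕0⊕1⊕1⊕1 = 0
Codeword: 010110101110111

010110101110111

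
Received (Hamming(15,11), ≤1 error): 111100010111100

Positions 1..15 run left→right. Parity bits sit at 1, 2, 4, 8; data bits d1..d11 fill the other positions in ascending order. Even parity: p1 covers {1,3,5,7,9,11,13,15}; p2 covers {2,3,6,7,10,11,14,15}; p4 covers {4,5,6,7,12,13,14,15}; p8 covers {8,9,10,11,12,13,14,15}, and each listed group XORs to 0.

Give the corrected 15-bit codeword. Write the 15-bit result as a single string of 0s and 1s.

s1 (pos 1,3,5,7,9,11,13,15): 1⊕1⊕0⊕0⊕0⊕1⊕1⊕0 = 0
s2 (pos 2,3,6,7,10,11,14,15): 1⊕1⊕0⊕0⊕1⊕1⊕0⊕0 = 0
s4 (pos 4,5,6,7,12,13,14,15): 1⊕0⊕0⊕0⊕1⊕1⊕0⊕0 = 1
s8 (pos 8,9,10,11,12,13,14,15): 1⊕0⊕1⊕1⊕1⊕1⊕0⊕0 = 1
Syndrome s8…s1 = 1100 → error at position 12.
Flip position 12: 111100010111100 → 111100010110100

111100010110100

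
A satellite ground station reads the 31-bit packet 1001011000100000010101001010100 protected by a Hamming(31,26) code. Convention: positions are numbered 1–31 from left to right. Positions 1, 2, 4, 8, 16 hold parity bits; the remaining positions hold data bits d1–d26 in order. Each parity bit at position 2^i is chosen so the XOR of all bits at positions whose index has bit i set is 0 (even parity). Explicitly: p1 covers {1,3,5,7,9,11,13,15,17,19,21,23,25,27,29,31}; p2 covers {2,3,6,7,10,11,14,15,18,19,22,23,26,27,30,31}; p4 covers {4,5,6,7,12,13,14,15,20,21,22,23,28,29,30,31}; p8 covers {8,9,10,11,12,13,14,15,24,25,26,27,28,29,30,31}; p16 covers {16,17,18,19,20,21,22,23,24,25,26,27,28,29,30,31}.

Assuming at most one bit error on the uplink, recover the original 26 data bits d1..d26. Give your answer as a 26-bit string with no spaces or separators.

s1 (pos 1,3,5,7,9,11,13,15,17,19,21,23,25,27,29,31): 1⊕0⊕0⊕1⊕0⊕1⊕0⊕0⊕0⊕0⊕0⊕0⊕1⊕1⊕1⊕0 = 0
s2 (pos 2,3,6,7,10,11,14,15,18,19,22,23,26,27,30,31): 0⊕0⊕1⊕1⊕0⊕1⊕0⊕0⊕1⊕0⊕1⊕0⊕0⊕1⊕0⊕0 = 0
s4 (pos 4,5,6,7,12,13,14,15,20,21,22,23,28,29,30,31): 1⊕0⊕1⊕1⊕0⊕0⊕0⊕0⊕1⊕0⊕1⊕0⊕0⊕1⊕0⊕0 = 0
s8 (pos 8,9,10,11,12,13,14,15,24,25,26,27,28,29,30,31): 0⊕0⊕0⊕1⊕0⊕0⊕0⊕0⊕0⊕1⊕0⊕1⊕0⊕1⊕0⊕0 = 0
s16 (pos 16,17,18,19,20,21,22,23,24,25,26,27,28,29,30,31): 0⊕0⊕1⊕0⊕1⊕0⊕1⊕0⊕0⊕1⊕0⊕1⊕0⊕1⊕0⊕0 = 0
Syndrome s16…s1 = 00000 → no error.
Read data bits from positions 3,5,6,7,9,10,11,12,13,14,15,17,18,19,20,21,22,23,24,25,26,27,28,29,30,31: 00110010000010101001010100

00110010000010101001010100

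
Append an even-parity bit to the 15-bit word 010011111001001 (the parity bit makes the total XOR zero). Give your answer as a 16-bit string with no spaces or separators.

0100111110010010

XOR of the 15 data bits: 0⊕1⊕0⊕0⊕1⊕1⊕1⊕1⊕1⊕0⊕0⊕1⊕0⊕0⊕1 = 0
Parity bit = 0 (so all 16 bits XOR to 0).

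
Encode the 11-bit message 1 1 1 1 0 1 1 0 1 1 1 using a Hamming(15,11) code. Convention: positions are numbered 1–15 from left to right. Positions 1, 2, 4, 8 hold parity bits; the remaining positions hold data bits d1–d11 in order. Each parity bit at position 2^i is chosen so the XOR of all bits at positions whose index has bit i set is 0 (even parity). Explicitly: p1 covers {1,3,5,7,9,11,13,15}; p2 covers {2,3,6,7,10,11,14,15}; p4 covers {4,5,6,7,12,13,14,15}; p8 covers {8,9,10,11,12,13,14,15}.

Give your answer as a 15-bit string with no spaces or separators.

Place data at non-parity positions: p1 p2 1 p4 1 1 1 p8 0 1 1 0 1 1 1
p1 (pos 1,3,5,7,9,11,13,15): XOR of data positions = 1⊕1⊕1⊕0⊕1⊕1⊕1 = 0
p2 (pos 2,3,6,7,10,11,14,15): XOR of data positions = 1⊕1⊕1⊕1⊕1⊕1⊕1 = 1
p4 (pos 4,5,6,7,12,13,14,15): XOR of data positions = 1⊕1⊕1⊕0⊕1⊕1⊕1 = 0
p8 (pos 8,9,10,11,12,13,14,15): XOR of data positions = 0⊕1⊕1⊕0⊕1⊕1⊕1 = 1
Codeword: 011011110110111

011011110110111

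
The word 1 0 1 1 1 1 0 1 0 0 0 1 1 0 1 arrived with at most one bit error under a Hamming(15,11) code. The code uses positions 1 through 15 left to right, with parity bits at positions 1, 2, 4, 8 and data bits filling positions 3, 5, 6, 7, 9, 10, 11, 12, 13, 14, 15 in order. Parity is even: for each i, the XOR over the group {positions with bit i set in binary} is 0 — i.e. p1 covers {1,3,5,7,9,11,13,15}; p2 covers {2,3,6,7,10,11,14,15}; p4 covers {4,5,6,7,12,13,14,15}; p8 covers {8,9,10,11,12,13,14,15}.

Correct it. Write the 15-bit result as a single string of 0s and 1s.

100111010001101

s1 (pos 1,3,5,7,9,11,13,15): 1⊕1⊕1⊕0⊕0⊕0⊕1⊕1 = 1
s2 (pos 2,3,6,7,10,11,14,15): 0⊕1⊕1⊕0⊕0⊕0⊕0⊕1 = 1
s4 (pos 4,5,6,7,12,13,14,15): 1⊕1⊕1⊕0⊕1⊕1⊕0⊕1 = 0
s8 (pos 8,9,10,11,12,13,14,15): 1⊕0⊕0⊕0⊕1⊕1⊕0⊕1 = 0
Syndrome s8…s1 = 0011 → error at position 3.
Flip position 3: 101111010001101 → 100111010001101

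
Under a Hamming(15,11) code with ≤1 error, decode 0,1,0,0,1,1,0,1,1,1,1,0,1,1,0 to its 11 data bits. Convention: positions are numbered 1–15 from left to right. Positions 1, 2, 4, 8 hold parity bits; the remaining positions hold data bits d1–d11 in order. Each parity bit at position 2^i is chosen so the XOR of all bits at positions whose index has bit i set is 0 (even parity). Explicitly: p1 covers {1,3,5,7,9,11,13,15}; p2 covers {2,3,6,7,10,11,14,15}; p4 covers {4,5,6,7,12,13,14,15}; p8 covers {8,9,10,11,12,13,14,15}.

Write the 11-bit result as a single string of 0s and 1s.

s1 (pos 1,3,5,7,9,11,13,15): 0⊕0⊕1⊕0⊕1⊕1⊕1⊕0 = 0
s2 (pos 2,3,6,7,10,11,14,15): 1⊕0⊕1⊕0⊕1⊕1⊕1⊕0 = 1
s4 (pos 4,5,6,7,12,13,14,15): 0⊕1⊕1⊕0⊕0⊕1⊕1⊕0 = 0
s8 (pos 8,9,10,11,12,13,14,15): 1⊕1⊕1⊕1⊕0⊕1⊕1⊕0 = 0
Syndrome s8…s1 = 0010 → error at position 2.
Flip position 2: 010011011110110 → 000011011110110
Read data bits from positions 3,5,6,7,9,10,11,12,13,14,15: 01101110110

01101110110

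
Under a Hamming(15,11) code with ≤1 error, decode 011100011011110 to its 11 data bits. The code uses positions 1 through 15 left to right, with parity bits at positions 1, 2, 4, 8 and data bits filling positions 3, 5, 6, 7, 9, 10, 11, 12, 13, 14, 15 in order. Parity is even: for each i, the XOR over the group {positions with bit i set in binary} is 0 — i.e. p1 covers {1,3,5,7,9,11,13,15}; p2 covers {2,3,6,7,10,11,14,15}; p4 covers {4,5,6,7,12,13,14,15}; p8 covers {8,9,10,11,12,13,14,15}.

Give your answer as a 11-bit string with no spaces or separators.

s1 (pos 1,3,5,7,9,11,13,15): 0⊕1⊕0⊕0⊕1⊕1⊕1⊕0 = 0
s2 (pos 2,3,6,7,10,11,14,15): 1⊕1⊕0⊕0⊕0⊕1⊕1⊕0 = 0
s4 (pos 4,5,6,7,12,13,14,15): 1⊕0⊕0⊕0⊕1⊕1⊕1⊕0 = 0
s8 (pos 8,9,10,11,12,13,14,15): 1⊕1⊕0⊕1⊕1⊕1⊕1⊕0 = 0
Syndrome s8…s1 = 0000 → no error.
Read data bits from positions 3,5,6,7,9,10,11,12,13,14,15: 10001011110

10001011110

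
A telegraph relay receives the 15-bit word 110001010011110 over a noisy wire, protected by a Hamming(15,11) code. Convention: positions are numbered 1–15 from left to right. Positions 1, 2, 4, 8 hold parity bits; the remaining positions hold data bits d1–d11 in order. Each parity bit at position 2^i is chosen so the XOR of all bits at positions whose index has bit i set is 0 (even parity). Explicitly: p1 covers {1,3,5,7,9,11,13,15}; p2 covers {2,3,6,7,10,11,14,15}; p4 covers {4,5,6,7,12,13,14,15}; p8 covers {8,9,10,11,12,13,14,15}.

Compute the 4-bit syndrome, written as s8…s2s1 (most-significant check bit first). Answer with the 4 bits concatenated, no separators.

1001

s1 (pos 1,3,5,7,9,11,13,15): 1⊕0⊕0⊕0⊕0⊕1⊕1⊕0 = 1
s2 (pos 2,3,6,7,10,11,14,15): 1⊕0⊕1⊕0⊕0⊕1⊕1⊕0 = 0
s4 (pos 4,5,6,7,12,13,14,15): 0⊕0⊕1⊕0⊕1⊕1⊕1⊕0 = 0
s8 (pos 8,9,10,11,12,13,14,15): 1⊕0⊕0⊕1⊕1⊕1⊕1⊕0 = 1
Syndrome s8…s1 = 1001 → error at position 9.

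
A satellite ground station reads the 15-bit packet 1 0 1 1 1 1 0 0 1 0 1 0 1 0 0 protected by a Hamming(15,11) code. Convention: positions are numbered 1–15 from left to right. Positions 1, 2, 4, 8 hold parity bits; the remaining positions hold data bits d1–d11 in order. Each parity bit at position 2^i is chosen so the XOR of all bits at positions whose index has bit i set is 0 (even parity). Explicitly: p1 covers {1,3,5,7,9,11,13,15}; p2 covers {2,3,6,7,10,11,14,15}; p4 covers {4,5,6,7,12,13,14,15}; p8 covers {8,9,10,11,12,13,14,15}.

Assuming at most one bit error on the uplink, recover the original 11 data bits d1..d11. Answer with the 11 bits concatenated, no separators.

11101110100

s1 (pos 1,3,5,7,9,11,13,15): 1⊕1⊕1⊕0⊕1⊕1⊕1⊕0 = 0
s2 (pos 2,3,6,7,10,11,14,15): 0⊕1⊕1⊕0⊕0⊕1⊕0⊕0 = 1
s4 (pos 4,5,6,7,12,13,14,15): 1⊕1⊕1⊕0⊕0⊕1⊕0⊕0 = 0
s8 (pos 8,9,10,11,12,13,14,15): 0⊕1⊕0⊕1⊕0⊕1⊕0⊕0 = 1
Syndrome s8…s1 = 1010 → error at position 10.
Flip position 10: 101111001010100 → 101111001110100
Read data bits from positions 3,5,6,7,9,10,11,12,13,14,15: 11101110100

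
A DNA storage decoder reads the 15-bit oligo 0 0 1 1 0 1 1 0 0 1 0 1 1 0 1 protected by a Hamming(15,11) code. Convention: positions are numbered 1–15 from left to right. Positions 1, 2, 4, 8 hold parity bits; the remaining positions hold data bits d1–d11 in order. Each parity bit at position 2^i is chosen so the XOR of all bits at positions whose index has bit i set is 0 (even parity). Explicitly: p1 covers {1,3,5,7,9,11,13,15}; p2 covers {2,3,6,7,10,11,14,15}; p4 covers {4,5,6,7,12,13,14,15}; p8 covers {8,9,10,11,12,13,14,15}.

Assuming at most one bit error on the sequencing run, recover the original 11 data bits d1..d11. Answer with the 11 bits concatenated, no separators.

s1 (pos 1,3,5,7,9,11,13,15): 0⊕1⊕0⊕1⊕0⊕0⊕1⊕1 = 0
s2 (pos 2,3,6,7,10,11,14,15): 0⊕1⊕1⊕1⊕1⊕0⊕0⊕1 = 1
s4 (pos 4,5,6,7,12,13,14,15): 1⊕0⊕1⊕1⊕1⊕1⊕0⊕1 = 0
s8 (pos 8,9,10,11,12,13,14,15): 0⊕0⊕1⊕0⊕1⊕1⊕0⊕1 = 0
Syndrome s8…s1 = 0010 → error at position 2.
Flip position 2: 001101100101101 → 011101100101101
Read data bits from positions 3,5,6,7,9,10,11,12,13,14,15: 10110101101

10110101101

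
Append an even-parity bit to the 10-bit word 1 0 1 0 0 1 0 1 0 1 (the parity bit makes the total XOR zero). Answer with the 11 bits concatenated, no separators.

XOR of the 10 data bits: 1⊕0⊕1⊕0⊕0⊕1⊕0⊕1⊕0⊕1 = 1
Parity bit = 1 (so all 11 bits XOR to 0).

10100101011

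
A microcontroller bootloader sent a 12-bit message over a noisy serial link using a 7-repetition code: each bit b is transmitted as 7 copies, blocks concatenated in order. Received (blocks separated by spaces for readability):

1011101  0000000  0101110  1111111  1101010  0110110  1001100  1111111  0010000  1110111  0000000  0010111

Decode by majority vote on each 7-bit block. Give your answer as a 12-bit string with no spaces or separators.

Block 1 (1011101): 5 ones → 1
Block 2 (0000000): 0 ones → 0
Block 3 (0101110): 4 ones → 1
Block 4 (1111111): 7 ones → 1
Block 5 (1101010): 4 ones → 1
Block 6 (0110110): 4 ones → 1
Block 7 (1001100): 3 ones → 0
Block 8 (1111111): 7 ones → 1
Block 9 (0010000): 1 one → 0
Block 10 (1110111): 6 ones → 1
Block 11 (0000000): 0 ones → 0
Block 12 (0010111): 4 ones → 1

101111010101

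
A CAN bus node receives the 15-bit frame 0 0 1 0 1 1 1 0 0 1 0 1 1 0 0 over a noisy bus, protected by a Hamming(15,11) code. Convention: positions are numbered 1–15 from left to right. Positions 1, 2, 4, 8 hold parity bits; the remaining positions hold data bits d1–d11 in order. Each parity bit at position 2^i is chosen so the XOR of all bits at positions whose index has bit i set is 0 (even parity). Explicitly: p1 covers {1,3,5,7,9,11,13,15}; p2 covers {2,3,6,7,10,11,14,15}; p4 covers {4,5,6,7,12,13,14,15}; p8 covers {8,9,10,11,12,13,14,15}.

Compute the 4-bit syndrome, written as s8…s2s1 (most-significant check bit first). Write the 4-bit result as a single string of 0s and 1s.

s1 (pos 1,3,5,7,9,11,13,15): 0⊕1⊕1⊕1⊕0⊕0⊕1⊕0 = 0
s2 (pos 2,3,6,7,10,11,14,15): 0⊕1⊕1⊕1⊕1⊕0⊕0⊕0 = 0
s4 (pos 4,5,6,7,12,13,14,15): 0⊕1⊕1⊕1⊕1⊕1⊕0⊕0 = 1
s8 (pos 8,9,10,11,12,13,14,15): 0⊕0⊕1⊕0⊕1⊕1⊕0⊕0 = 1
Syndrome s8…s1 = 1100 → error at position 12.

1100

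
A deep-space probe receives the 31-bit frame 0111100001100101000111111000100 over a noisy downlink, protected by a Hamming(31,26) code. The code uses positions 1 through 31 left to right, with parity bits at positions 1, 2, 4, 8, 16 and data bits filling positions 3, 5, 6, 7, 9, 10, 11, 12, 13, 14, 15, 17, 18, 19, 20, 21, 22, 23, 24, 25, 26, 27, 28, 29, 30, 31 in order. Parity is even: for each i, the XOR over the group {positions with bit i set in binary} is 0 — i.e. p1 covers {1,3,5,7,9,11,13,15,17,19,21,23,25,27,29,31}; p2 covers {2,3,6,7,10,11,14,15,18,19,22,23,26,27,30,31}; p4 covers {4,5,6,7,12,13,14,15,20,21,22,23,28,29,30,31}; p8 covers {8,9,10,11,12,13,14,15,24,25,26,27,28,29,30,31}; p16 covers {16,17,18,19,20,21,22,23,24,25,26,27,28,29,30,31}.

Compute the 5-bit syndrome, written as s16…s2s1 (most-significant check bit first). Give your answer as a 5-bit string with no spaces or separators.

00011

s1 (pos 1,3,5,7,9,11,13,15,17,19,21,23,25,27,29,31): 0⊕1⊕1⊕0⊕0⊕1⊕0⊕0⊕0⊕0⊕1⊕1⊕1⊕0⊕1⊕0 = 1
s2 (pos 2,3,6,7,10,11,14,15,18,19,22,23,26,27,30,31): 1⊕1⊕0⊕0⊕1⊕1⊕1⊕0⊕0⊕0⊕1⊕1⊕0⊕0⊕0⊕0 = 1
s4 (pos 4,5,6,7,12,13,14,15,20,21,22,23,28,29,30,31): 1⊕1⊕0⊕0⊕0⊕0⊕1⊕0⊕1⊕1⊕1⊕1⊕0⊕1⊕0⊕0 = 0
s8 (pos 8,9,10,11,12,13,14,15,24,25,26,27,28,29,30,31): 0⊕0⊕1⊕1⊕0⊕0⊕1⊕0⊕1⊕1⊕0⊕0⊕0⊕1⊕0⊕0 = 0
s16 (pos 16,17,18,19,20,21,22,23,24,25,26,27,28,29,30,31): 1⊕0⊕0⊕0⊕1⊕1⊕1⊕1⊕1⊕1⊕0⊕0⊕0⊕1⊕0⊕0 = 0
Syndrome s16…s1 = 00011 → error at position 3.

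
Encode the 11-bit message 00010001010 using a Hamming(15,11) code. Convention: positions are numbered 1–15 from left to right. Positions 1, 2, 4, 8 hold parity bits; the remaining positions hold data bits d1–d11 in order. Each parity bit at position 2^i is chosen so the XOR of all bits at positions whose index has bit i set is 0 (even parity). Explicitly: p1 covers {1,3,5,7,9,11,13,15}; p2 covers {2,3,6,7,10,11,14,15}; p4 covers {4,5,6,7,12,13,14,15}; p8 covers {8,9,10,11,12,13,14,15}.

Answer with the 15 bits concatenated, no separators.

Place data at non-parity positions: p1 p2 0 p4 0 0 1 p8 0 0 0 1 0 1 0
p1 (pos 1,3,5,7,9,11,13,15): XOR of data positions = 0⊕0⊕1⊕0⊕0⊕0⊕0 = 1
p2 (pos 2,3,6,7,10,11,14,15): XOR of data positions = 0⊕0⊕1⊕0⊕0⊕1⊕0 = 0
p4 (pos 4,5,6,7,12,13,14,15): XOR of data positions = 0⊕0⊕1⊕1⊕0⊕1⊕0 = 1
p8 (pos 8,9,10,11,12,13,14,15): XOR of data positions = 0⊕0⊕0⊕1⊕0⊕1⊕0 = 0
Codeword: 100100100001010

100100100001010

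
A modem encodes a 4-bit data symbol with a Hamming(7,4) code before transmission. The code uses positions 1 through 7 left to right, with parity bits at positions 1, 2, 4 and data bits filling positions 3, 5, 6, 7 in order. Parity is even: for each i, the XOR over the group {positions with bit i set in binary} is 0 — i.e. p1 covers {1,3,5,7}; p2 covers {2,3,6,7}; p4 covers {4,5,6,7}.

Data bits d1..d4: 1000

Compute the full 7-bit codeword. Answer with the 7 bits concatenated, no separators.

1110000

Place data at non-parity positions: p1 p2 1 p4 0 0 0
p1 (pos 1,3,5,7): XOR of data positions = 1⊕0⊕0 = 1
p2 (pos 2,3,6,7): XOR of data positions = 1⊕0⊕0 = 1
p4 (pos 4,5,6,7): XOR of data positions = 0⊕0⊕0 = 0
Codeword: 1110000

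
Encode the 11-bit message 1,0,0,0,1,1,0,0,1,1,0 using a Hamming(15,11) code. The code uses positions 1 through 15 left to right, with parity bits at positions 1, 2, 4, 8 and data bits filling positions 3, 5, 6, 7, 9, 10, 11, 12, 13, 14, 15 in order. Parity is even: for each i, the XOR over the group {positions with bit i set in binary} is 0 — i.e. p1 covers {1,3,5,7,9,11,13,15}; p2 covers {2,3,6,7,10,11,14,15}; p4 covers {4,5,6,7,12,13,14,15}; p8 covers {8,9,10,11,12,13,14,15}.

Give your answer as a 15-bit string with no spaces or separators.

Place data at non-parity positions: p1 p2 1 p4 0 0 0 p8 1 1 0 0 1 1 0
p1 (pos 1,3,5,7,9,11,13,15): XOR of data positions = 1⊕0⊕0⊕1⊕0⊕1⊕0 = 1
p2 (pos 2,3,6,7,10,11,14,15): XOR of data positions = 1⊕0⊕0⊕1⊕0⊕1⊕0 = 1
p4 (pos 4,5,6,7,12,13,14,15): XOR of data positions = 0⊕0⊕0⊕0⊕1⊕1⊕0 = 0
p8 (pos 8,9,10,11,12,13,14,15): XOR of data positions = 1⊕1⊕0⊕0⊕1⊕1⊕0 = 0
Codeword: 111000001100110

111000001100110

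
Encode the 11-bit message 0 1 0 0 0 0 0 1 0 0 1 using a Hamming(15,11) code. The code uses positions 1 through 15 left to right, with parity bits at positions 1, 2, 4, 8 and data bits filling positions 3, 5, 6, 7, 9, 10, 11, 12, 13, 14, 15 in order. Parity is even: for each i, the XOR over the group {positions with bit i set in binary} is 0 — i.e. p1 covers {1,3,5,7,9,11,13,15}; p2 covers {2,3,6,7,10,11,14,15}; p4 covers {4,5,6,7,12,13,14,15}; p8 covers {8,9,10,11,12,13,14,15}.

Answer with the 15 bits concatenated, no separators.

010110000001001

Place data at non-parity positions: p1 p2 0 p4 1 0 0 p8 0 0 0 1 0 0 1
p1 (pos 1,3,5,7,9,11,13,15): XOR of data positions = 0⊕1⊕0⊕0⊕0⊕0⊕1 = 0
p2 (pos 2,3,6,7,10,11,14,15): XOR of data positions = 0⊕0⊕0⊕0⊕0⊕0⊕1 = 1
p4 (pos 4,5,6,7,12,13,14,15): XOR of data positions = 1⊕0⊕0⊕1⊕0⊕0⊕1 = 1
p8 (pos 8,9,10,11,12,13,14,15): XOR of data positions = 0⊕0⊕0⊕1⊕0⊕0⊕1 = 0
Codeword: 010110000001001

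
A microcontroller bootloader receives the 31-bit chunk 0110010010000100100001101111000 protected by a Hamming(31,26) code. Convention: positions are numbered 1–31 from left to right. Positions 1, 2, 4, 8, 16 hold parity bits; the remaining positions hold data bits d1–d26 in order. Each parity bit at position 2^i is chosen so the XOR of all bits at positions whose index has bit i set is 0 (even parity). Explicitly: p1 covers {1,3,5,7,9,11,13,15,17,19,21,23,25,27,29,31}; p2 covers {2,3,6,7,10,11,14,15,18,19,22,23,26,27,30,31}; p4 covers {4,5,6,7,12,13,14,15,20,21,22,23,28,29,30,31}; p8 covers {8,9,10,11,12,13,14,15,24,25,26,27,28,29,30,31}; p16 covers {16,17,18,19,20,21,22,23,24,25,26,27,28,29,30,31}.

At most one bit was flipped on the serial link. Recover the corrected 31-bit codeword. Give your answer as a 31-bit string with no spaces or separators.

s1 (pos 1,3,5,7,9,11,13,15,17,19,21,23,25,27,29,31): 0⊕1⊕0⊕0⊕1⊕0⊕0⊕0⊕1⊕0⊕0⊕1⊕1⊕1⊕0⊕0 = 0
s2 (pos 2,3,6,7,10,11,14,15,18,19,22,23,26,27,30,31): 1⊕1⊕1⊕0⊕0⊕0⊕1⊕0⊕0⊕0⊕1⊕1⊕1⊕1⊕0⊕0 = 0
s4 (pos 4,5,6,7,12,13,14,15,20,21,22,23,28,29,30,31): 0⊕0⊕1⊕0⊕0⊕0⊕1⊕0⊕0⊕0⊕1⊕1⊕1⊕0⊕0⊕0 = 1
s8 (pos 8,9,10,11,12,13,14,15,24,25,26,27,28,29,30,31): 0⊕1⊕0⊕0⊕0⊕0⊕1⊕0⊕0⊕1⊕1⊕1⊕1⊕0⊕0⊕0 = 0
s16 (pos 16,17,18,19,20,21,22,23,24,25,26,27,28,29,30,31): 0⊕1⊕0⊕0⊕0⊕0⊕1⊕1⊕0⊕1⊕1⊕1⊕1⊕0⊕0⊕0 = 1
Syndrome s16…s1 = 10100 → error at position 20.
Flip position 20: 0110010010000100100001101111000 → 0110010010000100100101101111000

0110010010000100100101101111000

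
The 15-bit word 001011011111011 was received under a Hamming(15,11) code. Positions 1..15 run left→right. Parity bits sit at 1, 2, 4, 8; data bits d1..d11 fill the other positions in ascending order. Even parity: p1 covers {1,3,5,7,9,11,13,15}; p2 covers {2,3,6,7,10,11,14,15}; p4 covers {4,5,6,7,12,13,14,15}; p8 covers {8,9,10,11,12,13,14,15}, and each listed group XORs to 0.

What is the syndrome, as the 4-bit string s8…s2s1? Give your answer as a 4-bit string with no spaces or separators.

s1 (pos 1,3,5,7,9,11,13,15): 0⊕1⊕1⊕0⊕1⊕1⊕0⊕1 = 1
s2 (pos 2,3,6,7,10,11,14,15): 0⊕1⊕1⊕0⊕1⊕1⊕1⊕1 = 0
s4 (pos 4,5,6,7,12,13,14,15): 0⊕1⊕1⊕0⊕1⊕0⊕1⊕1 = 1
s8 (pos 8,9,10,11,12,13,14,15): 1⊕1⊕1⊕1⊕1⊕0⊕1⊕1 = 1
Syndrome s8…s1 = 1101 → error at position 13.

1101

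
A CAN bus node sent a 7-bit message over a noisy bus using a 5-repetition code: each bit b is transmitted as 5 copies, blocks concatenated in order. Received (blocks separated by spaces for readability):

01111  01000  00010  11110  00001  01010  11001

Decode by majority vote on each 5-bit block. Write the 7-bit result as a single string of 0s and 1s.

Block 1 (01111): 4 ones → 1
Block 2 (01000): 1 one → 0
Block 3 (00010): 1 one → 0
Block 4 (11110): 4 ones → 1
Block 5 (00001): 1 one → 0
Block 6 (01010): 2 ones → 0
Block 7 (11001): 3 ones → 1

1001001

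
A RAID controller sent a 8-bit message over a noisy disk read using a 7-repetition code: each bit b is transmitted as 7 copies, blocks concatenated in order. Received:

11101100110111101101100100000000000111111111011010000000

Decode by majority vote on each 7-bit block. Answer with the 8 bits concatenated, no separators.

11100110

Block 1 (1110110): 5 ones → 1
Block 2 (0110111): 5 ones → 1
Block 3 (1011011): 5 ones → 1
Block 4 (0010000): 1 one → 0
Block 5 (0000000): 0 ones → 0
Block 6 (1111111): 7 ones → 1
Block 7 (1101101): 5 ones → 1
Block 8 (0000000): 0 ones → 0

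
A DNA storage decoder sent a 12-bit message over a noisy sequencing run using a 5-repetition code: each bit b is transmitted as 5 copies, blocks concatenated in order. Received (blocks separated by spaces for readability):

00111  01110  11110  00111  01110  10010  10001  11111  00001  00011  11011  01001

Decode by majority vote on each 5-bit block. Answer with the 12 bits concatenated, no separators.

111110010010

Block 1 (00111): 3 ones → 1
Block 2 (01110): 3 ones → 1
Block 3 (11110): 4 ones → 1
Block 4 (00111): 3 ones → 1
Block 5 (01110): 3 ones → 1
Block 6 (10010): 2 ones → 0
Block 7 (10001): 2 ones → 0
Block 8 (11111): 5 ones → 1
Block 9 (00001): 1 one → 0
Block 10 (00011): 2 ones → 0
Block 11 (11011): 4 ones → 1
Block 12 (01001): 2 ones → 0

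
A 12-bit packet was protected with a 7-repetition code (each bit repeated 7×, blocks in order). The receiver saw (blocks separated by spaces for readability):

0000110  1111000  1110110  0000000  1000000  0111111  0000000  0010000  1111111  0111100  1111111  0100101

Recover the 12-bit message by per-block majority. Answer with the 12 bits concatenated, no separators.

Block 1 (0000110): 2 ones → 0
Block 2 (1111000): 4 ones → 1
Block 3 (1110110): 5 ones → 1
Block 4 (0000000): 0 ones → 0
Block 5 (1000000): 1 one → 0
Block 6 (0111111): 6 ones → 1
Block 7 (0000000): 0 ones → 0
Block 8 (0010000): 1 one → 0
Block 9 (1111111): 7 ones → 1
Block 10 (0111100): 4 ones → 1
Block 11 (1111111): 7 ones → 1
Block 12 (0100101): 3 ones → 0

011001001110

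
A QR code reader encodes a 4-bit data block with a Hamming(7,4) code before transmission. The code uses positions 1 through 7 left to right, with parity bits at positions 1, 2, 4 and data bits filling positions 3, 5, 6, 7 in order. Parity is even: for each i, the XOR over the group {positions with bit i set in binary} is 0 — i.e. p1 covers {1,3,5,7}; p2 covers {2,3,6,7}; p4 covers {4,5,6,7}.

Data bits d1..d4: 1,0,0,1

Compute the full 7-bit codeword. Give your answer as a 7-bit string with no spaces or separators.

0011001

Place data at non-parity positions: p1 p2 1 p4 0 0 1
p1 (pos 1,3,5,7): XOR of data positions = 1⊕0⊕1 = 0
p2 (pos 2,3,6,7): XOR of data positions = 1⊕0⊕1 = 0
p4 (pos 4,5,6,7): XOR of data positions = 0⊕0⊕1 = 1
Codeword: 0011001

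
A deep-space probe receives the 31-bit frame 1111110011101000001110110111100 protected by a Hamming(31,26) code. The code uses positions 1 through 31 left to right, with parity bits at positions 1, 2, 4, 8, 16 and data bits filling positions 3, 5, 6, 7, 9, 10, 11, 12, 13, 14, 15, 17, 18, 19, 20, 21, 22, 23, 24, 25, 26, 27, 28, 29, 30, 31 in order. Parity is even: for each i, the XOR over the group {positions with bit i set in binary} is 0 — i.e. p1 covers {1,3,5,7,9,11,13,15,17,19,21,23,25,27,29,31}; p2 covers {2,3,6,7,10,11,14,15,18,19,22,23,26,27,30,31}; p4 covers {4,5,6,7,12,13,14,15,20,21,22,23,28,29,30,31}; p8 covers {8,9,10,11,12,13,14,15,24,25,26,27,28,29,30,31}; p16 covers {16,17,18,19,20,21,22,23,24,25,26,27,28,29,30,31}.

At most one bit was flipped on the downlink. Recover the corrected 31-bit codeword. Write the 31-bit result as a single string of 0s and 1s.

1111110011101000001110110111101

s1 (pos 1,3,5,7,9,11,13,15,17,19,21,23,25,27,29,31): 1⊕1⊕1⊕0⊕1⊕1⊕1⊕0⊕0⊕1⊕1⊕1⊕0⊕1⊕1⊕0 = 1
s2 (pos 2,3,6,7,10,11,14,15,18,19,22,23,26,27,30,31): 1⊕1⊕1⊕0⊕1⊕1⊕0⊕0⊕0⊕1⊕0⊕1⊕1⊕1⊕0⊕0 = 1
s4 (pos 4,5,6,7,12,13,14,15,20,21,22,23,28,29,30,31): 1⊕1⊕1⊕0⊕0⊕1⊕0⊕0⊕1⊕1⊕0⊕1⊕1⊕1⊕0⊕0 = 1
s8 (pos 8,9,10,11,12,13,14,15,24,25,26,27,28,29,30,31): 0⊕1⊕1⊕1⊕0⊕1⊕0⊕0⊕1⊕0⊕1⊕1⊕1⊕1⊕0⊕0 = 1
s16 (pos 16,17,18,19,20,21,22,23,24,25,26,27,28,29,30,31): 0⊕0⊕0⊕1⊕1⊕1⊕0⊕1⊕1⊕0⊕1⊕1⊕1⊕1⊕0⊕0 = 1
Syndrome s16…s1 = 11111 → error at position 31.
Flip position 31: 1111110011101000001110110111100 → 1111110011101000001110110111101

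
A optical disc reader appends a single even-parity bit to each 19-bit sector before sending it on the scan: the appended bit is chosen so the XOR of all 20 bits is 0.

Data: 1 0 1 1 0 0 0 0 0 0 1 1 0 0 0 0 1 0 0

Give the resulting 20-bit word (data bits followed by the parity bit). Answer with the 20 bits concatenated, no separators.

10110000001100001000

XOR of the 19 data bits: 1⊕0⊕1⊕1⊕0⊕0⊕0⊕0⊕0⊕0⊕1⊕1⊕0⊕0⊕0⊕0⊕1⊕0⊕0 = 0
Parity bit = 0 (so all 20 bits XOR to 0).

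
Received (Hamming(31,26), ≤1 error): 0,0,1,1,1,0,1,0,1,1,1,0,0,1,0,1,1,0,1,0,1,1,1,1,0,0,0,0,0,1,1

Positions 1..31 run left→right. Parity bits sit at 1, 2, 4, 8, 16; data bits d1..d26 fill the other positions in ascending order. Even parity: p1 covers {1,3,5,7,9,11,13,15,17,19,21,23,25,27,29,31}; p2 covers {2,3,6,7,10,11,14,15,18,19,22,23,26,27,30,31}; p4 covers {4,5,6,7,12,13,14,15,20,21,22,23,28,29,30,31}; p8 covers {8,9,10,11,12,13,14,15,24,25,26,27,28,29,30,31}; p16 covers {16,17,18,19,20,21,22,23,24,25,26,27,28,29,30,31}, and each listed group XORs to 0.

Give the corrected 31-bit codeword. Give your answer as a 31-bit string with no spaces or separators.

0011101011100101101011110001011

s1 (pos 1,3,5,7,9,11,13,15,17,19,21,23,25,27,29,31): 0⊕1⊕1⊕1⊕1⊕1⊕0⊕0⊕1⊕1⊕1⊕1⊕0⊕0⊕0⊕1 = 0
s2 (pos 2,3,6,7,10,11,14,15,18,19,22,23,26,27,30,31): 0⊕1⊕0⊕1⊕1⊕1⊕1⊕0⊕0⊕1⊕1⊕1⊕0⊕0⊕1⊕1 = 0
s4 (pos 4,5,6,7,12,13,14,15,20,21,22,23,28,29,30,31): 1⊕1⊕0⊕1⊕0⊕0⊕1⊕0⊕0⊕1⊕1⊕1⊕0⊕0⊕1⊕1 = 1
s8 (pos 8,9,10,11,12,13,14,15,24,25,26,27,28,29,30,31): 0⊕1⊕1⊕1⊕0⊕0⊕1⊕0⊕1⊕0⊕0⊕0⊕0⊕0⊕1⊕1 = 1
s16 (pos 16,17,18,19,20,21,22,23,24,25,26,27,28,29,30,31): 1⊕1⊕0⊕1⊕0⊕1⊕1⊕1⊕1⊕0⊕0⊕0⊕0⊕0⊕1⊕1 = 1
Syndrome s16…s1 = 11100 → error at position 28.
Flip position 28: 0011101011100101101011110000011 → 0011101011100101101011110001011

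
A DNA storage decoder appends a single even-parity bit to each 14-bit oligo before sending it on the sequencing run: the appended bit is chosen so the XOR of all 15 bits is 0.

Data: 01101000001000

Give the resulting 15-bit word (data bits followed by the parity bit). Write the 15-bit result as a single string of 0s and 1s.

011010000010000

XOR of the 14 data bits: 0⊕1⊕1⊕0⊕1⊕0⊕0⊕0⊕0⊕0⊕1⊕0⊕0⊕0 = 0
Parity bit = 0 (so all 15 bits XOR to 0).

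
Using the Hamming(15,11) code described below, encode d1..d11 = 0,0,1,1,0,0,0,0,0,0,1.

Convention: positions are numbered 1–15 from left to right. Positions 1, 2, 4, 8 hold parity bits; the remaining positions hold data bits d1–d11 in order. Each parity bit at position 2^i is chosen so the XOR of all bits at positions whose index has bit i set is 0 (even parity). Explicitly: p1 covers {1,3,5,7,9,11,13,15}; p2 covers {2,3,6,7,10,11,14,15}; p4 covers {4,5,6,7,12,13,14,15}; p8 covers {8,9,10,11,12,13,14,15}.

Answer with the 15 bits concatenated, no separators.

Place data at non-parity positions: p1 p2 0 p4 0 1 1 p8 0 0 0 0 0 0 1
p1 (pos 1,3,5,7,9,11,13,15): XOR of data positions = 0⊕0⊕1⊕0⊕0⊕0⊕1 = 0
p2 (pos 2,3,6,7,10,11,14,15): XOR of data positions = 0⊕1⊕1⊕0⊕0⊕0⊕1 = 1
p4 (pos 4,5,6,7,12,13,14,15): XOR of data positions = 0⊕1⊕1⊕0⊕0⊕0⊕1 = 1
p8 (pos 8,9,10,11,12,13,14,15): XOR of data positions = 0⊕0⊕0⊕0⊕0⊕0⊕1 = 1
Codeword: 010101110000001

010101110000001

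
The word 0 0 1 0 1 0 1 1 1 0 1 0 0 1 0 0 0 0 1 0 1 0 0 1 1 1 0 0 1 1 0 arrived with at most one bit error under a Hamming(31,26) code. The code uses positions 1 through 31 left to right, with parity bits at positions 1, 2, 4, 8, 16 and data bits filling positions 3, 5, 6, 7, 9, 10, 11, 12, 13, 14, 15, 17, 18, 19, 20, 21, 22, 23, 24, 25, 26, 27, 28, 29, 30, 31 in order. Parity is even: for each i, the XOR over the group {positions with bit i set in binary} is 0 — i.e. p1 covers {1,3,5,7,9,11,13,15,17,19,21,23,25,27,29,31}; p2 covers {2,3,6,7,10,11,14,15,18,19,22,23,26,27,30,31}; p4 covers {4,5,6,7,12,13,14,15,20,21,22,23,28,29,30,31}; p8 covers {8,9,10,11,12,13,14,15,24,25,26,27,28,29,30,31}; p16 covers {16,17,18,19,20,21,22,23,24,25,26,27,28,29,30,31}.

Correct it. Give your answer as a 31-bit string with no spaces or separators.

s1 (pos 1,3,5,7,9,11,13,15,17,19,21,23,25,27,29,31): 0⊕1⊕1⊕1⊕1⊕1⊕0⊕0⊕0⊕1⊕1⊕0⊕1⊕0⊕1⊕0 = 1
s2 (pos 2,3,6,7,10,11,14,15,18,19,22,23,26,27,30,31): 0⊕1⊕0⊕1⊕0⊕1⊕1⊕0⊕0⊕1⊕0⊕0⊕1⊕0⊕1⊕0 = 1
s4 (pos 4,5,6,7,12,13,14,15,20,21,22,23,28,29,30,31): 0⊕1⊕0⊕1⊕0⊕0⊕1⊕0⊕0⊕1⊕0⊕0⊕0⊕1⊕1⊕0 = 0
s8 (pos 8,9,10,11,12,13,14,15,24,25,26,27,28,29,30,31): 1⊕1⊕0⊕1⊕0⊕0⊕1⊕0⊕1⊕1⊕1⊕0⊕0⊕1⊕1⊕0 = 1
s16 (pos 16,17,18,19,20,21,22,23,24,25,26,27,28,29,30,31): 0⊕0⊕0⊕1⊕0⊕1⊕0⊕0⊕1⊕1⊕1⊕0⊕0⊕1⊕1⊕0 = 1
Syndrome s16…s1 = 11011 → error at position 27.
Flip position 27: 0010101110100100001010011100110 → 0010101110100100001010011110110

0010101110100100001010011110110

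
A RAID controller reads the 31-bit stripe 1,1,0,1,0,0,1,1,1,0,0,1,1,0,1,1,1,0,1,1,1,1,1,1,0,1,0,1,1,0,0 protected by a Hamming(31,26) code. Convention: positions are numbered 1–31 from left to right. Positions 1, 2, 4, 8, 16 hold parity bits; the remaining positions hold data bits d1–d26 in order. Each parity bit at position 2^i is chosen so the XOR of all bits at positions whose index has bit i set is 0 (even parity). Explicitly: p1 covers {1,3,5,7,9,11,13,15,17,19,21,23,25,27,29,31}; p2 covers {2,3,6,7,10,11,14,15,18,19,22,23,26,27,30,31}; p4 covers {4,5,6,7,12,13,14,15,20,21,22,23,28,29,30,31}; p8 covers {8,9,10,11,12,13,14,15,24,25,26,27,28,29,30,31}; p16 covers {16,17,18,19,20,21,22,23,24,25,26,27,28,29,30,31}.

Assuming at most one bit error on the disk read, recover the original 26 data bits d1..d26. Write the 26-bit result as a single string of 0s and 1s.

s1 (pos 1,3,5,7,9,11,13,15,17,19,21,23,25,27,29,31): 1⊕0⊕0⊕1⊕1⊕0⊕1⊕1⊕1⊕1⊕1⊕1⊕0⊕0⊕1⊕0 = 0
s2 (pos 2,3,6,7,10,11,14,15,18,19,22,23,26,27,30,31): 1⊕0⊕0⊕1⊕0⊕0⊕0⊕1⊕0⊕1⊕1⊕1⊕1⊕0⊕0⊕0 = 1
s4 (pos 4,5,6,7,12,13,14,15,20,21,22,23,28,29,30,31): 1⊕0⊕0⊕1⊕1⊕1⊕0⊕1⊕1⊕1⊕1⊕1⊕1⊕1⊕0⊕0 = 1
s8 (pos 8,9,10,11,12,13,14,15,24,25,26,27,28,29,30,31): 1⊕1⊕0⊕0⊕1⊕1⊕0⊕1⊕1⊕0⊕1⊕0⊕1⊕1⊕0⊕0 = 1
s16 (pos 16,17,18,19,20,21,22,23,24,25,26,27,28,29,30,31): 1⊕1⊕0⊕1⊕1⊕1⊕1⊕1⊕1⊕0⊕1⊕0⊕1⊕1⊕0⊕0 = 1
Syndrome s16…s1 = 11110 → error at position 30.
Flip position 30: 1101001110011011101111110101100 → 1101001110011011101111110101110
Read data bits from positions 3,5,6,7,9,10,11,12,13,14,15,17,18,19,20,21,22,23,24,25,26,27,28,29,30,31: 00011001101101111110101110

00011001101101111110101110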